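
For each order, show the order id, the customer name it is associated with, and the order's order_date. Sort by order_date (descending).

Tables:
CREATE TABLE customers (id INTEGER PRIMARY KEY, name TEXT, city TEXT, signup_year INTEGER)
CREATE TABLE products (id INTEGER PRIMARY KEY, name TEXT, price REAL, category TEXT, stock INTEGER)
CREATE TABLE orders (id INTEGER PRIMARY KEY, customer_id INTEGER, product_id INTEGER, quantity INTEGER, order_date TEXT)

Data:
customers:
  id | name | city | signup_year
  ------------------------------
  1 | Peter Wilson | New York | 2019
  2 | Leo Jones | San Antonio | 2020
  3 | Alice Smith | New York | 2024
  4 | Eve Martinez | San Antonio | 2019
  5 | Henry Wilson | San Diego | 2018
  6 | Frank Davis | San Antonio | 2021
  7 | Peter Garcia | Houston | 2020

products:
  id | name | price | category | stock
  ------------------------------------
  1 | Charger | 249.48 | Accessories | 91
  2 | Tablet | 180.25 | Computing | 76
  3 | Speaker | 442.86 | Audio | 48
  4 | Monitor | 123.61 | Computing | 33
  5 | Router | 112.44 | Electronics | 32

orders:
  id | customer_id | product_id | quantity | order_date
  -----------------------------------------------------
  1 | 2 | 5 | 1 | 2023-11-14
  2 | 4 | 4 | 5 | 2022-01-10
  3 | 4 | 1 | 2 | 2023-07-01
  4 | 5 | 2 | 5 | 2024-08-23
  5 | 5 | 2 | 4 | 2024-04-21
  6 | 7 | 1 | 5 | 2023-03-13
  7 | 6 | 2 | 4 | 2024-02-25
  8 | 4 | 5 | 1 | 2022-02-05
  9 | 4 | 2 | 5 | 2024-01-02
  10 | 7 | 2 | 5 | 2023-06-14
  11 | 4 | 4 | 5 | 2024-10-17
SELECT c.id, p.name AS customer, c.order_date FROM orders c JOIN customers p ON c.customer_id = p.id ORDER BY c.order_date DESC

Execution result:
id | customer | order_date
11 | Eve Martinez | 2024-10-17
4 | Henry Wilson | 2024-08-23
5 | Henry Wilson | 2024-04-21
7 | Frank Davis | 2024-02-25
9 | Eve Martinez | 2024-01-02
1 | Leo Jones | 2023-11-14
3 | Eve Martinez | 2023-07-01
10 | Peter Garcia | 2023-06-14
6 | Peter Garcia | 2023-03-13
8 | Eve Martinez | 2022-02-05
2 | Eve Martinez | 2022-01-10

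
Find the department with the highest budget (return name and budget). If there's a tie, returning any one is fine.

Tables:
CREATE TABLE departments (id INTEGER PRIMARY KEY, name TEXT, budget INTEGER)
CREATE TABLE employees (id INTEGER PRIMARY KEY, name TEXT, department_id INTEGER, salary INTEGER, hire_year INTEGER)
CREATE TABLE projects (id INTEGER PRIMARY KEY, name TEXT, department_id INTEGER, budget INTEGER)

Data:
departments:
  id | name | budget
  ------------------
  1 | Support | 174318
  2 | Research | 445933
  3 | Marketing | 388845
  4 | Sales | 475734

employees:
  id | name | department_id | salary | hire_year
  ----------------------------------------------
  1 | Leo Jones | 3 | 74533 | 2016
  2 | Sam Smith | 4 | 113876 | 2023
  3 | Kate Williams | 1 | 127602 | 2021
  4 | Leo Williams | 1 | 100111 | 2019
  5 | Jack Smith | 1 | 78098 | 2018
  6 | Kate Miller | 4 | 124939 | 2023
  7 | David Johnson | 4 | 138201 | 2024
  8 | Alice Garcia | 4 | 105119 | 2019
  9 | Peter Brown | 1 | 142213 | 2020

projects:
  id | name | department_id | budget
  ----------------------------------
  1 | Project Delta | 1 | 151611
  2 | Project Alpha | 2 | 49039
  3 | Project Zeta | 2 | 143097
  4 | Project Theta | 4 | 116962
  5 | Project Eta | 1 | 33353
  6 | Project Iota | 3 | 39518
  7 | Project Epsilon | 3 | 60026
SELECT name, budget FROM departments ORDER BY budget DESC LIMIT 1

Execution result:
name | budget
Sales | 475734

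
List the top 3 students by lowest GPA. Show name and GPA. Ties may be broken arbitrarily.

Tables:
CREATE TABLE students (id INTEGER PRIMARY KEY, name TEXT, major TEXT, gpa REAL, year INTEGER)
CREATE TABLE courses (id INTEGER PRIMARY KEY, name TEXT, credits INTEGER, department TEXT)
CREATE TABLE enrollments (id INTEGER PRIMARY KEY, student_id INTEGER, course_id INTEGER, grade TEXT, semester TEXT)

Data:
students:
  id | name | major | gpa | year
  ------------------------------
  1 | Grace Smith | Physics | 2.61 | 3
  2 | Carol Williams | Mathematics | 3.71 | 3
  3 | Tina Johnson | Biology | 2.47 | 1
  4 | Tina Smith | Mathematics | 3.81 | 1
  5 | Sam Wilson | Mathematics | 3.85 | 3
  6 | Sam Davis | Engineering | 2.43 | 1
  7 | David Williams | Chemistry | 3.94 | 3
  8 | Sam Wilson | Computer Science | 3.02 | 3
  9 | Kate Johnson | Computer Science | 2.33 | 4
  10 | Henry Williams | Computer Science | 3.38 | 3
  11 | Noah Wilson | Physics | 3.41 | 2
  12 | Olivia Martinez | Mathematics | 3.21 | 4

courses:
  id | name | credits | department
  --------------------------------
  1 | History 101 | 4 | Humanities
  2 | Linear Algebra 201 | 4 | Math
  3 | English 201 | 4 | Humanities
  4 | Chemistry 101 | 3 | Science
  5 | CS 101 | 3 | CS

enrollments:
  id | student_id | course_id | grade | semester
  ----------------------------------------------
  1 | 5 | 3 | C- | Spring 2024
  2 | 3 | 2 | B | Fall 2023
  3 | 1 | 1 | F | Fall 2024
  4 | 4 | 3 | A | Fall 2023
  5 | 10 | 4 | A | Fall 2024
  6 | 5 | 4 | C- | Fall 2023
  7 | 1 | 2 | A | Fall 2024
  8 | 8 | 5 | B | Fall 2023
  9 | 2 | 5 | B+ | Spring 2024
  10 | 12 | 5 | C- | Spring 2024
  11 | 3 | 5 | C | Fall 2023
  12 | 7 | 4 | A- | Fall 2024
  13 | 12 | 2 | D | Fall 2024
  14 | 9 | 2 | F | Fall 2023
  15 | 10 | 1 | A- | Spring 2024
SELECT name, gpa FROM students ORDER BY gpa ASC LIMIT 3

Execution result:
name | gpa
Kate Johnson | 2.33
Sam Davis | 2.43
Tina Johnson | 2.47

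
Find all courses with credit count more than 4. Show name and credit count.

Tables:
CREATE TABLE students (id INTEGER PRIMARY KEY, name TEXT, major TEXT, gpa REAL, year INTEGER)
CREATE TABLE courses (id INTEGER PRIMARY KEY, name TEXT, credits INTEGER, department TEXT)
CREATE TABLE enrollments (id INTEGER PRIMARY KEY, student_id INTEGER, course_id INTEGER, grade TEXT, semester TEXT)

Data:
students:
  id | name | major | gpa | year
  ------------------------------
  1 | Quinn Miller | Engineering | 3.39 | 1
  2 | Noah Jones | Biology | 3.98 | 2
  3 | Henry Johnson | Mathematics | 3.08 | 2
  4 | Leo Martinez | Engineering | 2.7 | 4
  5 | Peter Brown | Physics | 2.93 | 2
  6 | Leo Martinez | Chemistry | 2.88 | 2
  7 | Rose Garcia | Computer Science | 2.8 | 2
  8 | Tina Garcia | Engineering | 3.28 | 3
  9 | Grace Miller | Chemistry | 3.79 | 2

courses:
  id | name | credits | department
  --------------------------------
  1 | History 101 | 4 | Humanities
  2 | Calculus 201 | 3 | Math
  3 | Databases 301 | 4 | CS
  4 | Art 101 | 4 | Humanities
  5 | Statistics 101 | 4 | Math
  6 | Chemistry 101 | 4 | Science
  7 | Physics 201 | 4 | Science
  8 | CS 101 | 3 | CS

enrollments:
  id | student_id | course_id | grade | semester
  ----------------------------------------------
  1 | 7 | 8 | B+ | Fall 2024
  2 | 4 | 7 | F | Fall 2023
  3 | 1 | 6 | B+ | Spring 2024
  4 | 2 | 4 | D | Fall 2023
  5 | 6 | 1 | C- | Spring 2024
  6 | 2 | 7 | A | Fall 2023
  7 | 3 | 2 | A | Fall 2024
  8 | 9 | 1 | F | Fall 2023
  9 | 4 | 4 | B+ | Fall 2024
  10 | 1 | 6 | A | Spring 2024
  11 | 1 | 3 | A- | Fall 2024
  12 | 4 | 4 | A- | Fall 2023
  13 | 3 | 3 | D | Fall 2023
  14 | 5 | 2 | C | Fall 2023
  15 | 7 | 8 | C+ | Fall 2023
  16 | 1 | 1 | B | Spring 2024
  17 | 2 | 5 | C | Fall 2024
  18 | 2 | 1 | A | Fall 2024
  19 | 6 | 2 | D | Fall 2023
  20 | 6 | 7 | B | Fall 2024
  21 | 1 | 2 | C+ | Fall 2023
SELECT name, credits FROM courses WHERE credits > 4

Execution result:
(no rows)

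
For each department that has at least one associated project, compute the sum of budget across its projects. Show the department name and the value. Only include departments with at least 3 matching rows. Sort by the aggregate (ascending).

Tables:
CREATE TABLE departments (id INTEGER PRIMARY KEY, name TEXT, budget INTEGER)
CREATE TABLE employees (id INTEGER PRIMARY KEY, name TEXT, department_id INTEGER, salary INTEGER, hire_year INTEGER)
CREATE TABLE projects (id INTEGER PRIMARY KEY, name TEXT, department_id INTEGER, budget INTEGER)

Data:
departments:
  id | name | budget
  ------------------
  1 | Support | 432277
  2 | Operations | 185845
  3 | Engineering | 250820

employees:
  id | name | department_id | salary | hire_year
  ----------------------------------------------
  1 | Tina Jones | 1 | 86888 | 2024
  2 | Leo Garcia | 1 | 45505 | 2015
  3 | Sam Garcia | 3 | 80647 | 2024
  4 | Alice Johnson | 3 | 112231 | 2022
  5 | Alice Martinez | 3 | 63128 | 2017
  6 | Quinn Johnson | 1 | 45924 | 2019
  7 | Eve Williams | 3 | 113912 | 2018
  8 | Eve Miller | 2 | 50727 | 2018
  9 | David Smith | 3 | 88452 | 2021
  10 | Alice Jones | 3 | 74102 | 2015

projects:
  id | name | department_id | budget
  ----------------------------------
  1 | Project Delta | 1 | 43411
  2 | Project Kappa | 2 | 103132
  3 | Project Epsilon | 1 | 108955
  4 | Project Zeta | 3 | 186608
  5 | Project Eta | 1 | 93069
SELECT p.name, SUM(c.budget) AS sum_budget FROM projects c JOIN departments p ON c.department_id = p.id GROUP BY p.id, p.name HAVING COUNT(*) >= 3 ORDER BY sum_budget ASC

Execution result:
name | sum_budget
Support | 245435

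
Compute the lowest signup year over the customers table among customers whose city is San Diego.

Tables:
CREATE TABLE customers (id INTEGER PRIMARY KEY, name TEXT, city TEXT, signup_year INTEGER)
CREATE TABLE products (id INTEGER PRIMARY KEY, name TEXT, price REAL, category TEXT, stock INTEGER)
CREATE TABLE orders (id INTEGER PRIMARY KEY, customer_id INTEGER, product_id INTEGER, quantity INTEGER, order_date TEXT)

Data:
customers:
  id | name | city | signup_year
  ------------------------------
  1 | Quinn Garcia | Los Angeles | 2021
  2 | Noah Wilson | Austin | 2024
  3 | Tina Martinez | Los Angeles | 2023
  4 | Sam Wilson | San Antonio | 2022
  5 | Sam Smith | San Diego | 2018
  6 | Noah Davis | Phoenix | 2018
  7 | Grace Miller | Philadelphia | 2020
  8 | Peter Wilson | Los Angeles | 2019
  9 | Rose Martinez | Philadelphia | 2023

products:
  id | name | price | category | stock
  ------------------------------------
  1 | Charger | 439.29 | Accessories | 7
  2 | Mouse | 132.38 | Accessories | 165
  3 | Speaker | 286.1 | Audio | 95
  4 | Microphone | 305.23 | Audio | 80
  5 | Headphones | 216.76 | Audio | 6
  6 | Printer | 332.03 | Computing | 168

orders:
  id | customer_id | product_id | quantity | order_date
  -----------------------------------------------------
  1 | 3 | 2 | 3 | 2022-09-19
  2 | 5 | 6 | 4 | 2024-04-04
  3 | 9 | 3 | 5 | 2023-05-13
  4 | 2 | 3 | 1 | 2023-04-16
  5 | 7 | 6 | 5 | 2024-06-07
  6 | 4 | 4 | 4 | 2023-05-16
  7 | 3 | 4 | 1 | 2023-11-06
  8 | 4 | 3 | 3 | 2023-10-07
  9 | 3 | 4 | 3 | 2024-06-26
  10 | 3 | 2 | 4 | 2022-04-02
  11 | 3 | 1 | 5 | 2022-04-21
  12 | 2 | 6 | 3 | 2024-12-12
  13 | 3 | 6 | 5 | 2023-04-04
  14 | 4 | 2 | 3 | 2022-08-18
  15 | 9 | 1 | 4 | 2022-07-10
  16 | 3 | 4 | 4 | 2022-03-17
SELECT MIN(signup_year) FROM customers WHERE city = 'San Diego'

Execution result:
2018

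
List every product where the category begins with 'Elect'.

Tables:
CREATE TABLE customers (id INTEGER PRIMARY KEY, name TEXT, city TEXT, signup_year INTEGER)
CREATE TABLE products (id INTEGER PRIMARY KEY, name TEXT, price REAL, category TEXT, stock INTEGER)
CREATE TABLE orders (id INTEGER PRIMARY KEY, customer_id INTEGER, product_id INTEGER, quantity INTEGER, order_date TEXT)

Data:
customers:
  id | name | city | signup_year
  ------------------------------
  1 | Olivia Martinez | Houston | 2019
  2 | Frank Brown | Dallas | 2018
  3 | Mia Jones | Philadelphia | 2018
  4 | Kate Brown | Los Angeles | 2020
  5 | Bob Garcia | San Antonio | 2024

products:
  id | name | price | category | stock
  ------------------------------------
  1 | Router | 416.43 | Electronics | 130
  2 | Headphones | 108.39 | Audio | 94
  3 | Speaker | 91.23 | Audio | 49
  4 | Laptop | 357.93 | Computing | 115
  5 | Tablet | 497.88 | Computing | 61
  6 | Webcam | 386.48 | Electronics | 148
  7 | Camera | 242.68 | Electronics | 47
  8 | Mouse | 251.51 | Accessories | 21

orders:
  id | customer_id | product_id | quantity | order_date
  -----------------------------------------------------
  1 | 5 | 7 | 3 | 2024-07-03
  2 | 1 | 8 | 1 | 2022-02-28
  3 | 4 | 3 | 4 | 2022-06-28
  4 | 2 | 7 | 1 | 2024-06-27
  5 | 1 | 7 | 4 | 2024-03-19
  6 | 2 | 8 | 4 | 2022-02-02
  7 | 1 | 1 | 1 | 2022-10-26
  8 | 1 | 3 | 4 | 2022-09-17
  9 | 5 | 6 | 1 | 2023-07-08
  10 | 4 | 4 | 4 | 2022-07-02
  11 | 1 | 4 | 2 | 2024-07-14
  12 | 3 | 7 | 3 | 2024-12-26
SELECT name, category FROM products WHERE category LIKE 'Elect%'

Execution result:
name | category
Router | Electronics
Webcam | Electronics
Camera | Electronics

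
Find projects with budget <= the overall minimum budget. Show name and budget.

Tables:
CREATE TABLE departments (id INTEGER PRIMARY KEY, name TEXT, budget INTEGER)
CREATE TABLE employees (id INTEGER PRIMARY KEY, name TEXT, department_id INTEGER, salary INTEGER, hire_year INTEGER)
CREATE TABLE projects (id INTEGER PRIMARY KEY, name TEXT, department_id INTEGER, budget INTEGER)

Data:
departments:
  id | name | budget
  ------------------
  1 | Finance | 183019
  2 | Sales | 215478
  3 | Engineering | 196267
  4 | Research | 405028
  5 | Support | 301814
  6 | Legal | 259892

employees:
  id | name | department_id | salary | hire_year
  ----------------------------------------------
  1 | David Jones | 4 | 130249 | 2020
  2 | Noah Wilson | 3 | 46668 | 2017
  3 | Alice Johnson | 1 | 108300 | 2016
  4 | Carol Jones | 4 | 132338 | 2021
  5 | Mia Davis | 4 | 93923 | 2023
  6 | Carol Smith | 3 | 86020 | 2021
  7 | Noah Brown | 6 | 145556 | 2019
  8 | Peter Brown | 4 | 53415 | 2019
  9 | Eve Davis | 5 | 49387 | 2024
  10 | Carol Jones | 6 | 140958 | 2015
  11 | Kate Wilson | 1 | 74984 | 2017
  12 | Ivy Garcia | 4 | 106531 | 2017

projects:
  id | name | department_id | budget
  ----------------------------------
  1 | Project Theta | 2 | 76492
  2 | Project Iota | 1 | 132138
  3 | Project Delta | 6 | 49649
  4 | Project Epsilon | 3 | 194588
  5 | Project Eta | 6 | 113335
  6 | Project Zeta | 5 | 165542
SELECT name, budget FROM projects WHERE budget <= (SELECT MIN(budget) FROM projects)

Execution result:
name | budget
Project Delta | 49649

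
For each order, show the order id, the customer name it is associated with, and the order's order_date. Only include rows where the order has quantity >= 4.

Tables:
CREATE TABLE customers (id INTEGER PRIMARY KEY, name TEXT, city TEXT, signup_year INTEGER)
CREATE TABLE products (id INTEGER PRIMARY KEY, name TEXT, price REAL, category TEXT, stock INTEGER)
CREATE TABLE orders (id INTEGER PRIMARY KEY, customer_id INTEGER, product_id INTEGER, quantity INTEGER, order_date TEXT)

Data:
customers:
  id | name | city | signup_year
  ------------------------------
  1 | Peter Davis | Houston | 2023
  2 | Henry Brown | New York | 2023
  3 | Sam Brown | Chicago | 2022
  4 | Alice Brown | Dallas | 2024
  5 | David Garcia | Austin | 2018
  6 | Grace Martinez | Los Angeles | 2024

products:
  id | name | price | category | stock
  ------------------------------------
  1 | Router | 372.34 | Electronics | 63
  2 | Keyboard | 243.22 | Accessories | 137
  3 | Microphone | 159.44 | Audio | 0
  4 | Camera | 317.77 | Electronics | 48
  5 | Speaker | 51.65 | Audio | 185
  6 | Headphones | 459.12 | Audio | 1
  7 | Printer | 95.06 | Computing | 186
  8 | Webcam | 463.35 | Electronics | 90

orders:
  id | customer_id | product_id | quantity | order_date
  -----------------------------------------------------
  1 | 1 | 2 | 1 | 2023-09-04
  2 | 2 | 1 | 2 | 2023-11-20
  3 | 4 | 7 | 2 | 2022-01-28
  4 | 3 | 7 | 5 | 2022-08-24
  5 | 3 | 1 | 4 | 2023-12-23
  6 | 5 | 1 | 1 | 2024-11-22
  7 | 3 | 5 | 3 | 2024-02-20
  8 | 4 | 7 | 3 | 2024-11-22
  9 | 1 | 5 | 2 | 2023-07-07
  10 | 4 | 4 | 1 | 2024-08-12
SELECT c.id, p.name AS customer, c.order_date FROM orders c JOIN customers p ON c.customer_id = p.id WHERE c.quantity >= 4

Execution result:
id | customer | order_date
4 | Sam Brown | 2022-08-24
5 | Sam Brown | 2023-12-23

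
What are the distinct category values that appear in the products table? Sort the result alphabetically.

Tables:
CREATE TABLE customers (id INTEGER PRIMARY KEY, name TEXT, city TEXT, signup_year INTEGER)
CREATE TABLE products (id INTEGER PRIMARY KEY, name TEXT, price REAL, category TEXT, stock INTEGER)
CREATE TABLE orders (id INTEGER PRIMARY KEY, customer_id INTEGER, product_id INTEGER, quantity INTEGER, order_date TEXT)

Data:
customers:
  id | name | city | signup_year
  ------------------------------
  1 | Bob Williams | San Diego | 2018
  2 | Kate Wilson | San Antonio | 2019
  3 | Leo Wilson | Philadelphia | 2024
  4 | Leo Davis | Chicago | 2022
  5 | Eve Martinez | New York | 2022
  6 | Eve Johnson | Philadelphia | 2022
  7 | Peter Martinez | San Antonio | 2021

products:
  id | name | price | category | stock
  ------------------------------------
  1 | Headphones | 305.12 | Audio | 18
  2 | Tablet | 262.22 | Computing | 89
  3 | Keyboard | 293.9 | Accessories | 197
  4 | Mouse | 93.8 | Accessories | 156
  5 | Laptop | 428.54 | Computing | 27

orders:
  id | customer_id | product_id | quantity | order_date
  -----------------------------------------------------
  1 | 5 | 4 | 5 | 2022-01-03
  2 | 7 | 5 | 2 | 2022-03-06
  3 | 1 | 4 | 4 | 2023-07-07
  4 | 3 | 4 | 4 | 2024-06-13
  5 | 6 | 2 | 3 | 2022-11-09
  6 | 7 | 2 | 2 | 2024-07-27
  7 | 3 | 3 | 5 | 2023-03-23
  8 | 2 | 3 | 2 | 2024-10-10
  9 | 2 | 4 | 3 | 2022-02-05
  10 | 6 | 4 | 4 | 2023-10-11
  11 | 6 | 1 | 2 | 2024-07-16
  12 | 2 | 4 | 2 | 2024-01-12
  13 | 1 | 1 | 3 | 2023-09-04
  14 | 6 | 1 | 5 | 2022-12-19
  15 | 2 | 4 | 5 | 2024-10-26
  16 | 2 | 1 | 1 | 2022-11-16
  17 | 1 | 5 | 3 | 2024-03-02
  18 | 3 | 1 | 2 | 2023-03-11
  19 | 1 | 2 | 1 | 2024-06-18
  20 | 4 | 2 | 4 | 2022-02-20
SELECT DISTINCT category FROM products ORDER BY category

Execution result:
category
Accessories
Audio
Computing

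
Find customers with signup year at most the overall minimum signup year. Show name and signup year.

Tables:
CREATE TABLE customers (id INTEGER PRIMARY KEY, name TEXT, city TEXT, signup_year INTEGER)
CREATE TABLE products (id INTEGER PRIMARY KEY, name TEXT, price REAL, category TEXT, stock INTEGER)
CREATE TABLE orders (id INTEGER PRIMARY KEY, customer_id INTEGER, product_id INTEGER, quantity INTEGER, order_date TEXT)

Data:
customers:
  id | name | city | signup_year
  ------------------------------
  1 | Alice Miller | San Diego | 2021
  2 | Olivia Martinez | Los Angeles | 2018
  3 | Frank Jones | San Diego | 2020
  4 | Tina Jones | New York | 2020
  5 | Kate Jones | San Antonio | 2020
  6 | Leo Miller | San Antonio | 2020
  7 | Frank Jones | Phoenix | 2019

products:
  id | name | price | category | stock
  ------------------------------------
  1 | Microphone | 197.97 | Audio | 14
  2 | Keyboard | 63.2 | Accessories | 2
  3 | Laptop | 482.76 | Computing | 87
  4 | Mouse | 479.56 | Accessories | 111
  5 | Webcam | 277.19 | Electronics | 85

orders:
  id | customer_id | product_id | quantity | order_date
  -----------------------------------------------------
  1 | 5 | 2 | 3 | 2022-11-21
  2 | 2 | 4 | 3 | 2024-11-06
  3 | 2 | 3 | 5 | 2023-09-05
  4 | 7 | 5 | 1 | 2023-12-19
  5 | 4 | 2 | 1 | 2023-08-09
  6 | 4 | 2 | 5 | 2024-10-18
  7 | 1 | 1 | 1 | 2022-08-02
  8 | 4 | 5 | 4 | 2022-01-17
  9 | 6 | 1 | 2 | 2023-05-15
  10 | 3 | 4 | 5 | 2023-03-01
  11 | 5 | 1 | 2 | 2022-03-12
SELECT name, signup_year FROM customers WHERE signup_year <= (SELECT MIN(signup_year) FROM customers)

Execution result:
name | signup_year
Olivia Martinez | 2018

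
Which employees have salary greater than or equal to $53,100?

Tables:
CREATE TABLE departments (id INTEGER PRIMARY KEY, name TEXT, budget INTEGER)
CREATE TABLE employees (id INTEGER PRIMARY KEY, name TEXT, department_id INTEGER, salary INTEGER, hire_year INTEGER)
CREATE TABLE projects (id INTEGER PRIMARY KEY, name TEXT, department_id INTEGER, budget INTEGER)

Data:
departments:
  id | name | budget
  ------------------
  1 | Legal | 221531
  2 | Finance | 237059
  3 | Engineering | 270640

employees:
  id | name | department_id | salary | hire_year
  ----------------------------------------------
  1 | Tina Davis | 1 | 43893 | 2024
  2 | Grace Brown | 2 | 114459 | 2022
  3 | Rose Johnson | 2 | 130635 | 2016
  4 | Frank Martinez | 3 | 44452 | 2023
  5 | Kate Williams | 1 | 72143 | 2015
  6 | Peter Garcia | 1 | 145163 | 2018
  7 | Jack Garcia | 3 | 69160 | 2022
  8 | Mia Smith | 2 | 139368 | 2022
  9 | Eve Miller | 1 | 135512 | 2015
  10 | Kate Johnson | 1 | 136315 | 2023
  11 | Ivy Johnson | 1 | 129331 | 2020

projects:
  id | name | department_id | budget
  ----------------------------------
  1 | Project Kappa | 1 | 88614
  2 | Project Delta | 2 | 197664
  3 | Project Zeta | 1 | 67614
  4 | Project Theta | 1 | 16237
SELECT name, salary FROM employees WHERE salary >= 53100

Execution result:
name | salary
Grace Brown | 114459
Rose Johnson | 130635
Kate Williams | 72143
Peter Garcia | 145163
Jack Garcia | 69160
Mia Smith | 139368
Eve Miller | 135512
Kate Johnson | 136315
Ivy Johnson | 129331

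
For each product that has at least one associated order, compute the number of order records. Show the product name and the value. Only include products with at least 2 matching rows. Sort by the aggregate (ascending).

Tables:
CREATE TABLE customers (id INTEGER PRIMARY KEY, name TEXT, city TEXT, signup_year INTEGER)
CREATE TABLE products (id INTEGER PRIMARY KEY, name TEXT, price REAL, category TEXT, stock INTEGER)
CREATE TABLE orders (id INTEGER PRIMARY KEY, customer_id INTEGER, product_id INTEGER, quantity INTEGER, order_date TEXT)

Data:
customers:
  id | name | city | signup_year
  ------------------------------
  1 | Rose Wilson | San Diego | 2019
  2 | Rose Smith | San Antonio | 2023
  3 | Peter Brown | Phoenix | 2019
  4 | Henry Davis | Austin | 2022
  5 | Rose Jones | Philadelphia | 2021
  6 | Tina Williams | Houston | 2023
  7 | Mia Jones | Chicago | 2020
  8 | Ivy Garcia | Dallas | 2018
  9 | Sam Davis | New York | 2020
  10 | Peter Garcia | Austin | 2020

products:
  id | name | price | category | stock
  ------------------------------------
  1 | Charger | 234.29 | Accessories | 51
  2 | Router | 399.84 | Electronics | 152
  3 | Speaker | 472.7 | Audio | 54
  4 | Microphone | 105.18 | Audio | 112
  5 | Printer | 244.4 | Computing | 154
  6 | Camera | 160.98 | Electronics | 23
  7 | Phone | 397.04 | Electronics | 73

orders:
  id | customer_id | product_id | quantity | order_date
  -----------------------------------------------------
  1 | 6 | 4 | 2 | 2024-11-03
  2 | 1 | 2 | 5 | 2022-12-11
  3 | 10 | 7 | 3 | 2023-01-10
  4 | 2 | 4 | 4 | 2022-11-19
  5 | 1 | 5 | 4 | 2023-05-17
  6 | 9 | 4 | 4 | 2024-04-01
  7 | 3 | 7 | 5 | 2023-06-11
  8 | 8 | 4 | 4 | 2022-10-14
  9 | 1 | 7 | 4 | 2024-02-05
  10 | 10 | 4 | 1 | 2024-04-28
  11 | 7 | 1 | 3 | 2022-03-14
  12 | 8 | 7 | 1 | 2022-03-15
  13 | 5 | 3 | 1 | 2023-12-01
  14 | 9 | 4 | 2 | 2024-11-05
SELECT p.name, COUNT(*) AS n FROM orders c JOIN products p ON c.product_id = p.id GROUP BY p.id, p.name HAVING COUNT(*) >= 2 ORDER BY n ASC

Execution result:
name | n
Phone | 4
Microphone | 6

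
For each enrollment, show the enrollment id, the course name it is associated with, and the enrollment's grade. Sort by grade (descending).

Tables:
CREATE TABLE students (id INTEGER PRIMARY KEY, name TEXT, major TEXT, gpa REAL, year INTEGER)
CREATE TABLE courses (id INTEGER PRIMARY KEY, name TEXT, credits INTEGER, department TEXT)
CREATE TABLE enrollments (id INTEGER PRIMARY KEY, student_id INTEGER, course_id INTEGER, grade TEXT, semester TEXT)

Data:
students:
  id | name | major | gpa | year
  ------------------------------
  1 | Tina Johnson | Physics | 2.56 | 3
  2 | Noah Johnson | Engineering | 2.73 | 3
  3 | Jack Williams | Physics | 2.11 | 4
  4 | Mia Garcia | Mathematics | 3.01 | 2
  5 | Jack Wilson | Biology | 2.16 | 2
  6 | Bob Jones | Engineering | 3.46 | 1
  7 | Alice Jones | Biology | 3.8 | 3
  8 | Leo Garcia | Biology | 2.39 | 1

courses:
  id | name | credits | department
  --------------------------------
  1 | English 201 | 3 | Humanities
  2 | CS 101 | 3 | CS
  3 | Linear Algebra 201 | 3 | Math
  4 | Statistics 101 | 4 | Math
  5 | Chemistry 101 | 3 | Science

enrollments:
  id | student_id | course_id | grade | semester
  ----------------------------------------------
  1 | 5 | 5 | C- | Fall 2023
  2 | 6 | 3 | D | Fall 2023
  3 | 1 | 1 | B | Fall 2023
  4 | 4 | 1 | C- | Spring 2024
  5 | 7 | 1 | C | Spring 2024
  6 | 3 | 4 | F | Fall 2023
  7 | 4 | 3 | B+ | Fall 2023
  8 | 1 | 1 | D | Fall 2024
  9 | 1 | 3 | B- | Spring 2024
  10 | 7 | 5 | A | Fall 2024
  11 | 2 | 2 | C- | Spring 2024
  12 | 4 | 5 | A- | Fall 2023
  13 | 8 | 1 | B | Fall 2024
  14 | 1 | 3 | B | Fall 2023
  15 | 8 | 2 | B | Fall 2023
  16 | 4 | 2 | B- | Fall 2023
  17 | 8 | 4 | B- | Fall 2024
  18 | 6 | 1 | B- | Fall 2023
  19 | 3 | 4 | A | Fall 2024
SELECT c.id, p.name AS course, c.grade FROM enrollments c JOIN courses p ON c.course_id = p.id ORDER BY c.grade DESC

Execution result:
id | course | grade
6 | Statistics 101 | F
2 | Linear Algebra 201 | D
8 | English 201 | D
1 | Chemistry 101 | C-
4 | English 201 | C-
11 | CS 101 | C-
5 | English 201 | C
9 | Linear Algebra 201 | B-
16 | CS 101 | B-
17 | Statistics 101 | B-
18 | English 201 | B-
7 | Linear Algebra 201 | B+
3 | English 201 | B
13 | English 201 | B
14 | Linear Algebra 201 | B
15 | CS 101 | B
12 | Chemistry 101 | A-
10 | Chemistry 101 | A
19 | Statistics 101 | A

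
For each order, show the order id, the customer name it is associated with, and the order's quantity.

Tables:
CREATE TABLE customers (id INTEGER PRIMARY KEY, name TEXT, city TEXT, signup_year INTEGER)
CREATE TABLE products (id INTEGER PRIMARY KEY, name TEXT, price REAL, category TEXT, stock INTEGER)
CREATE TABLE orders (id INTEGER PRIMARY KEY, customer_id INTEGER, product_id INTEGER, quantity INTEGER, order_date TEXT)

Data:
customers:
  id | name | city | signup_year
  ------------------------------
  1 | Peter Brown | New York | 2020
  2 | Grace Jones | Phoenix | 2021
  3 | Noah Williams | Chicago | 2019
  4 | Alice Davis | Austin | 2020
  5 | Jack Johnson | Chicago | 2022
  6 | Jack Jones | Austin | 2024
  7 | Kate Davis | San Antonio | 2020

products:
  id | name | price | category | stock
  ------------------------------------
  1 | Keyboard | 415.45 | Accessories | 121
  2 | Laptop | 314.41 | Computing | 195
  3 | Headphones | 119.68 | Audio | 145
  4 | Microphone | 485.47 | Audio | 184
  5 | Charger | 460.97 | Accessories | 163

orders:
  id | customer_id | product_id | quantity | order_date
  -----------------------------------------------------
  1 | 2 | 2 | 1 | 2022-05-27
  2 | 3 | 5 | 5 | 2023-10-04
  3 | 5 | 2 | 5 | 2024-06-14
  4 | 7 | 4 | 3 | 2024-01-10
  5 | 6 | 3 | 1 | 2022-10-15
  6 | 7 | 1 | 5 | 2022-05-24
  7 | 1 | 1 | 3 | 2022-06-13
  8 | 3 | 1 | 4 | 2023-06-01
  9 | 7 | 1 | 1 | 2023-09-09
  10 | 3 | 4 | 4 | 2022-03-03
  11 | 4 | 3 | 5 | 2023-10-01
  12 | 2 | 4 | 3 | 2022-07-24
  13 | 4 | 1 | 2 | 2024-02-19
SELECT c.id, p.name AS customer, c.quantity FROM orders c JOIN customers p ON c.customer_id = p.id

Execution result:
id | customer | quantity
1 | Grace Jones | 1
2 | Noah Williams | 5
3 | Jack Johnson | 5
4 | Kate Davis | 3
5 | Jack Jones | 1
6 | Kate Davis | 5
7 | Peter Brown | 3
8 | Noah Williams | 4
9 | Kate Davis | 1
10 | Noah Williams | 4
11 | Alice Davis | 5
12 | Grace Jones | 3
13 | Alice Davis | 2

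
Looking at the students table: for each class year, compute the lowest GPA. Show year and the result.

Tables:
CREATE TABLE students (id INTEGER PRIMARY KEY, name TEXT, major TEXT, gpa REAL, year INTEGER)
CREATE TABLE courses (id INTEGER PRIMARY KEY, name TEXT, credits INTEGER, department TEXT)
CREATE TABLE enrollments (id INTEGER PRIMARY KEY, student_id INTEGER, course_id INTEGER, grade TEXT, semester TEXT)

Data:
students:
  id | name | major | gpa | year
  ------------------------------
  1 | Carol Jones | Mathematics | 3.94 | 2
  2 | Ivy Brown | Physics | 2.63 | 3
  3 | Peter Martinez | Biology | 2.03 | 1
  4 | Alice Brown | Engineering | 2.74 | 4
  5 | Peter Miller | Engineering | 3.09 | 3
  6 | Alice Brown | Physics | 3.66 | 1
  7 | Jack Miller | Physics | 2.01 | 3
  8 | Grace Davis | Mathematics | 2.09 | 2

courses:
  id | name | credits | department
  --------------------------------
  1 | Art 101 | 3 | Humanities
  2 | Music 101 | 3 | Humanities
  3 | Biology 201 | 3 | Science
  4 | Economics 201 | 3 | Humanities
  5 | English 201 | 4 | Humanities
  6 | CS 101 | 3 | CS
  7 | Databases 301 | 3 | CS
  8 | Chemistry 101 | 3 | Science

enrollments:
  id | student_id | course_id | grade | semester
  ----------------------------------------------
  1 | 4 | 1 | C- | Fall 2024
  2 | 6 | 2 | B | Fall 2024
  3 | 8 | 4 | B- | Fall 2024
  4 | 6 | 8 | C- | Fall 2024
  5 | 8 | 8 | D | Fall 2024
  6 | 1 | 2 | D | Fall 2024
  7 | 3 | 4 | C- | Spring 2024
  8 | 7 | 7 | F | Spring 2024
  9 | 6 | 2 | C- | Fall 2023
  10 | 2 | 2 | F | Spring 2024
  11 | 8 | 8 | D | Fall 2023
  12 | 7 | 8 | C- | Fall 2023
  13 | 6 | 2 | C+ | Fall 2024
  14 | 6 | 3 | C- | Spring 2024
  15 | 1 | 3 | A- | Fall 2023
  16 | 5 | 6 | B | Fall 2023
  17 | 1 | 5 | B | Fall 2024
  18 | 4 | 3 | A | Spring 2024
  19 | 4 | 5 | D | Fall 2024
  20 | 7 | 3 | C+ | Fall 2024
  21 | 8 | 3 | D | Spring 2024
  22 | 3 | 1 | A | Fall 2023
SELECT year, MIN(gpa) AS min_gpa FROM students GROUP BY year

Execution result:
year | min_gpa
1 | 2.03
2 | 2.09
3 | 2.01
4 | 2.74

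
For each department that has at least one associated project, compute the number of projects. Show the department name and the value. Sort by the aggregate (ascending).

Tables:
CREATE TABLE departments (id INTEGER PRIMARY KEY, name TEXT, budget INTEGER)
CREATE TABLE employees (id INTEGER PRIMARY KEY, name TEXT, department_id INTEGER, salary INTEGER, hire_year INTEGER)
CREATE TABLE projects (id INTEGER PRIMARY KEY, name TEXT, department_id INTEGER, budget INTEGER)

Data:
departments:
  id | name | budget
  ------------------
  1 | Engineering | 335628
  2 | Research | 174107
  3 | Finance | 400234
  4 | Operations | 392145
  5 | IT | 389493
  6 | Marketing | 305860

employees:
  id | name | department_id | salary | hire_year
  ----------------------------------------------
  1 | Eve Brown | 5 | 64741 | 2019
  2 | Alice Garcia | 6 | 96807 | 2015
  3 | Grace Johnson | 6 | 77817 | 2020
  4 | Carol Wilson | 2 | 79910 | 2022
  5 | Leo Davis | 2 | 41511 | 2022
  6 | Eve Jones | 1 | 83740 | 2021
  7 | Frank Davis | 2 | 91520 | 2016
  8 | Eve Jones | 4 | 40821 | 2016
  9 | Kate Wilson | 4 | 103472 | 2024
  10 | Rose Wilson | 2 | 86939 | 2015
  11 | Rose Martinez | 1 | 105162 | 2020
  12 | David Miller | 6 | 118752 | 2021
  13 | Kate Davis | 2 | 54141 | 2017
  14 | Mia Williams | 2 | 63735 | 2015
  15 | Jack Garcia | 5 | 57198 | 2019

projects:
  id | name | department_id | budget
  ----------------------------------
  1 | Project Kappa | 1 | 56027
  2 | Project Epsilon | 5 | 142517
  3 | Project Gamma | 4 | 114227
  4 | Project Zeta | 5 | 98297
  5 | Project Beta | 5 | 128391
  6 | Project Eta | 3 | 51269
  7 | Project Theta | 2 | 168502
SELECT p.name, COUNT(*) AS n FROM projects c JOIN departments p ON c.department_id = p.id GROUP BY p.id, p.name ORDER BY n ASC

Execution result:
name | n
Engineering | 1
Research | 1
Finance | 1
Operations | 1
IT | 3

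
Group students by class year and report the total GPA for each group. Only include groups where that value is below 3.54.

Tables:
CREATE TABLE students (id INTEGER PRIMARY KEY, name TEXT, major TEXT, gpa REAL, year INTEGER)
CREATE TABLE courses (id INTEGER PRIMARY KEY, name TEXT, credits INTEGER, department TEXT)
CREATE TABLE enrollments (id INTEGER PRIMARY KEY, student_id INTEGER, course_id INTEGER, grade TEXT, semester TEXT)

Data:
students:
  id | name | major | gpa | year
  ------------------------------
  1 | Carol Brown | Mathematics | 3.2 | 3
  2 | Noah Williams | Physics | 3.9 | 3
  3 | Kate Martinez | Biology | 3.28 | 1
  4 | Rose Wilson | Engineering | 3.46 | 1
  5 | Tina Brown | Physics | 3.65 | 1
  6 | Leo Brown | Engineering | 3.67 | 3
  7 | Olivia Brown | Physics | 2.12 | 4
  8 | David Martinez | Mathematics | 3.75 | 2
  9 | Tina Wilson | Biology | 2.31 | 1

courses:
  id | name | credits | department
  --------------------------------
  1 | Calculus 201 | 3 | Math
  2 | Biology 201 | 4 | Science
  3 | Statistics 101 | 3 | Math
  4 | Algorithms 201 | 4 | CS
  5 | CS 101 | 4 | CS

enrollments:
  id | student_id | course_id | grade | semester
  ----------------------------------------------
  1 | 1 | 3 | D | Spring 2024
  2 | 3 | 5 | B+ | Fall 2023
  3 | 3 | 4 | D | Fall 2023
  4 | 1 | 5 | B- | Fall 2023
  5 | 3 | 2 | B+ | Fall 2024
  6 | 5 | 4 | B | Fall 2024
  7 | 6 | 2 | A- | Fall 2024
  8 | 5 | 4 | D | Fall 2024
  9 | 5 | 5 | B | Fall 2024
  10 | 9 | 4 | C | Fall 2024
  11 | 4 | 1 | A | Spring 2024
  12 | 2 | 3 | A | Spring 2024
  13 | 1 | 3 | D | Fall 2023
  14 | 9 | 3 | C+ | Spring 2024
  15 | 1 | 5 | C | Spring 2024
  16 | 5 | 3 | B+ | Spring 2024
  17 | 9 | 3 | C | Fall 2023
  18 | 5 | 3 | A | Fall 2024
SELECT year, SUM(gpa) AS sum_gpa FROM students GROUP BY year HAVING SUM(gpa) < 3.54

Execution result:
year | sum_gpa
4 | 2.12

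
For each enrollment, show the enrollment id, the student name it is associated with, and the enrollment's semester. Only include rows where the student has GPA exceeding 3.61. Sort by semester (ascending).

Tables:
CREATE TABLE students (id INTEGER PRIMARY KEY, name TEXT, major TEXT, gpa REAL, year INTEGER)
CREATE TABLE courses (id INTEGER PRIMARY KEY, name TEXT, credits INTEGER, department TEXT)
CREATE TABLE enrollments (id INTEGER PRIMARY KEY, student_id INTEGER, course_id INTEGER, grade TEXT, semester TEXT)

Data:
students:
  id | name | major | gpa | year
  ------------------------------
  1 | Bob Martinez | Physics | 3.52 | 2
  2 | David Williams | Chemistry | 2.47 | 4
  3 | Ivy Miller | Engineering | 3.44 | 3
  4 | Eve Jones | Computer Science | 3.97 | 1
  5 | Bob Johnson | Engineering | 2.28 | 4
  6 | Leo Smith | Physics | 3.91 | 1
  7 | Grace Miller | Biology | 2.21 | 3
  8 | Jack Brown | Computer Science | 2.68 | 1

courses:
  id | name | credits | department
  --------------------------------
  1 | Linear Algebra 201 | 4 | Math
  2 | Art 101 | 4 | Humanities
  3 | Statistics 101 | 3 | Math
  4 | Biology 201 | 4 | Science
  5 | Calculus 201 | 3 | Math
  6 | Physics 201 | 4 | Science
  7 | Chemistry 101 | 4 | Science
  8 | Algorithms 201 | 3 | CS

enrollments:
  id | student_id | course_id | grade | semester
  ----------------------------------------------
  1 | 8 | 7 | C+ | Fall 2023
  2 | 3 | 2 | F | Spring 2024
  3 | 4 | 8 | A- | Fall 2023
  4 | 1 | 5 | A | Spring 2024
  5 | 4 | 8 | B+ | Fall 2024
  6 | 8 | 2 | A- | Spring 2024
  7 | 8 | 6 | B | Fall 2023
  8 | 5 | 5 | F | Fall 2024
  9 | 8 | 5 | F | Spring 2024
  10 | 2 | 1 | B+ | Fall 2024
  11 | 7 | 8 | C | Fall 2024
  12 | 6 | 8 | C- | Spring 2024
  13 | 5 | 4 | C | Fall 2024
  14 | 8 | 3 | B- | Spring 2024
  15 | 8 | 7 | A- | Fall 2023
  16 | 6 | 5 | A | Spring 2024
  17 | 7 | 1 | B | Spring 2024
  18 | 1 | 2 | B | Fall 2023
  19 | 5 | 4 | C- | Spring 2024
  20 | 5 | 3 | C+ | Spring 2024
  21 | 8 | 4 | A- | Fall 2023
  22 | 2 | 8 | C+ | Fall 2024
SELECT c.id, p.name AS student, c.semester FROM enrollments c JOIN students p ON c.student_id = p.id WHERE p.gpa > 3.61 ORDER BY c.semester ASC

Execution result:
id | student | semester
3 | Eve Jones | Fall 2023
5 | Eve Jones | Fall 2024
12 | Leo Smith | Spring 2024
16 | Leo Smith | Spring 2024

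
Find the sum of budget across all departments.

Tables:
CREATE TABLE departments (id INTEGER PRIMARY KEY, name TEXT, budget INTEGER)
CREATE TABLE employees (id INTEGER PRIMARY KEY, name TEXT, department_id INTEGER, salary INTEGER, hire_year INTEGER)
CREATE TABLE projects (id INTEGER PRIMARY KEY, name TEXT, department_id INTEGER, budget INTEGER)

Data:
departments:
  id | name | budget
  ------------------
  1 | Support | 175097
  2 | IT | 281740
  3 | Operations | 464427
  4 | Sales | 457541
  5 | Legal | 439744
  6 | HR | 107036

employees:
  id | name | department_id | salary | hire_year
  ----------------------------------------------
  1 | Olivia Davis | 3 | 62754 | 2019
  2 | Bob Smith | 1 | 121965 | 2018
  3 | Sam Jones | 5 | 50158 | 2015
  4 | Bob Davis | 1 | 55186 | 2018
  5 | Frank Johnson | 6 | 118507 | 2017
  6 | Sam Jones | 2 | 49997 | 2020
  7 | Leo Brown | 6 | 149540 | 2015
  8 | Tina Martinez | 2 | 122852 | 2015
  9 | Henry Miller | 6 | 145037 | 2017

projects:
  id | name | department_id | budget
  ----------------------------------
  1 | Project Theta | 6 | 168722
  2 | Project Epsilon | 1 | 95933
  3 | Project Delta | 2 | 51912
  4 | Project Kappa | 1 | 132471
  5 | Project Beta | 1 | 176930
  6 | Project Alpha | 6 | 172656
SELECT SUM(budget) FROM departments

Execution result:
1925585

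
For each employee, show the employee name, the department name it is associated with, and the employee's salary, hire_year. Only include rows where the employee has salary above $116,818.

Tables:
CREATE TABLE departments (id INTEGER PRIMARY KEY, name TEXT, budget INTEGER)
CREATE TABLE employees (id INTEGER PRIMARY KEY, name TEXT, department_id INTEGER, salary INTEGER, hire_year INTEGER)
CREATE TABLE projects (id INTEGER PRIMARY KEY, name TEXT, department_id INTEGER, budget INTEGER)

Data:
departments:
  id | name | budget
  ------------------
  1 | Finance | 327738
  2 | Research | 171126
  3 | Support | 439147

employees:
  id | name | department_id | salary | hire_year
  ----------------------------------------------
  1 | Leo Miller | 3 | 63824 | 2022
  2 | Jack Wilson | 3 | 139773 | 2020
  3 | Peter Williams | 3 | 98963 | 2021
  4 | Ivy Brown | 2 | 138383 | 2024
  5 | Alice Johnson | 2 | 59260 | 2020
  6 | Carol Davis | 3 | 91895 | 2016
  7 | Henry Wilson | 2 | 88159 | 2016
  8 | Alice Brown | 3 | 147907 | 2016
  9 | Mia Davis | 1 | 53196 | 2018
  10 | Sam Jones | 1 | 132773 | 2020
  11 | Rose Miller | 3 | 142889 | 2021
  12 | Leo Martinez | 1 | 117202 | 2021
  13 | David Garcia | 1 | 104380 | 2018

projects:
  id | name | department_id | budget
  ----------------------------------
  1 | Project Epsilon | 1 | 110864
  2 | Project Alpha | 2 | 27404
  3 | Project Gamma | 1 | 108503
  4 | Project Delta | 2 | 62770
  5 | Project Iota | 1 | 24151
SELECT c.name, p.name AS department, c.salary, c.hire_year FROM employees c JOIN departments p ON c.department_id = p.id WHERE c.salary > 116818

Execution result:
name | department | salary | hire_year
Jack Wilson | Support | 139773 | 2020
Ivy Brown | Research | 138383 | 2024
Alice Brown | Support | 147907 | 2016
Sam Jones | Finance | 132773 | 2020
Rose Miller | Support | 142889 | 2021
Leo Martinez | Finance | 117202 | 2021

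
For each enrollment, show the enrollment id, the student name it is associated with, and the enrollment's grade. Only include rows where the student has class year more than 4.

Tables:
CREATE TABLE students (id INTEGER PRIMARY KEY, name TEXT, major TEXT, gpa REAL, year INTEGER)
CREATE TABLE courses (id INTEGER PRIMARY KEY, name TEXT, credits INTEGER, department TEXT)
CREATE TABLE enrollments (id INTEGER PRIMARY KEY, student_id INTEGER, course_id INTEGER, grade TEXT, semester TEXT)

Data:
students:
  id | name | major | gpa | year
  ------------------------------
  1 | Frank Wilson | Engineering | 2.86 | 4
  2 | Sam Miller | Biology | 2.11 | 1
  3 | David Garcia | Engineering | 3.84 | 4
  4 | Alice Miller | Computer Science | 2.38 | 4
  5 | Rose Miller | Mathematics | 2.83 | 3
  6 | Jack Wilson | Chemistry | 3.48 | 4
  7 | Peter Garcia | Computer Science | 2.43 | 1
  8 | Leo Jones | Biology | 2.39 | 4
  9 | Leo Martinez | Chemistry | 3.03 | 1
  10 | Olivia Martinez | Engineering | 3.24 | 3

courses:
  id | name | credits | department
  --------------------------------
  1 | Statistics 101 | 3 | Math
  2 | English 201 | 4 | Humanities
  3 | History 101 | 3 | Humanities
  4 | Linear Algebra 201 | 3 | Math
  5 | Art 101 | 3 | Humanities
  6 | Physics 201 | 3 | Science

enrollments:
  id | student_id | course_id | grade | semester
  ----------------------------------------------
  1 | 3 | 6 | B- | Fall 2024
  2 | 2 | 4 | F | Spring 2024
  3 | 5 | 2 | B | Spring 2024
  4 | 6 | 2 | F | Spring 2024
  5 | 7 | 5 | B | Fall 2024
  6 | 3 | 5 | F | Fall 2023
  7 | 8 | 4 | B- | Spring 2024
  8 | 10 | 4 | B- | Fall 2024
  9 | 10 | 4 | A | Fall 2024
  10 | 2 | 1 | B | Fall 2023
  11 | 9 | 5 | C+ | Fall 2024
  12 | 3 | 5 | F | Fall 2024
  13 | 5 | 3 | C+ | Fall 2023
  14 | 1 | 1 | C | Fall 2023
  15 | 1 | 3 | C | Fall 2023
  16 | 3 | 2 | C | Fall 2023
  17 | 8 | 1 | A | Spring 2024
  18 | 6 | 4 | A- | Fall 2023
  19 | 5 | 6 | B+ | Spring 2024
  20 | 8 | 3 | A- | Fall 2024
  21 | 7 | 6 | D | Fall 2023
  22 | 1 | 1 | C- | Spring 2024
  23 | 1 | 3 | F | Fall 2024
SELECT c.id, p.name AS student, c.grade FROM enrollments c JOIN students p ON c.student_id = p.id WHERE p.year > 4

Execution result:
(no rows)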